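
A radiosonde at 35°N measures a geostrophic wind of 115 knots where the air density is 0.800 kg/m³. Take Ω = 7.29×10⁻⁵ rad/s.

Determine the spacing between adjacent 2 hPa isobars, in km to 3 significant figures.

50.5 km

Coriolis parameter at 35°N:
f = 2Ω sin φ = 2 × 7.29×10⁻⁵ × sin 35° = 8.36×10⁻⁵ s⁻¹
Wind speed in SI: 115 knots = 59.2 m/s
Geostrophic balance rearranged: |∂P/∂n| = f ρ V_g
|∂P/∂n| = 8.36×10⁻⁵ × 0.800 × 59.2 = 3.96×10⁻³ Pa/m
Isobar spacing: Δn = ΔP/|∂P/∂n| = 200 Pa / 3.96×10⁻³ Pa/m = 50531 m ≈ 50.5 km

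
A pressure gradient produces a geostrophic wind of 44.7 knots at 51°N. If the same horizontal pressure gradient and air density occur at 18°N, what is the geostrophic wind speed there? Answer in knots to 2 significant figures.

With the same pressure gradient and density, V_g ∝ 1/f ∝ 1/sin φ.
V₂ = V₁ · sin φ₁ / sin φ₂ = 44.7 × sin 51° / sin 18°
V₂ = 44.7 × 0.7771/0.3090 = 110 knots

110 knots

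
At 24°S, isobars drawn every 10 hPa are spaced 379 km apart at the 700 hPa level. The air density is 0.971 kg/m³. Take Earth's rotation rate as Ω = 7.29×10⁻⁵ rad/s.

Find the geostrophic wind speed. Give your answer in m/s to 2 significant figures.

Coriolis parameter at 24°S:
f = 2Ω sin φ = 2 × 7.29×10⁻⁵ × sin 24° = 5.93×10⁻⁵ s⁻¹
Pressure gradient: |∂P/∂n| = 1000 Pa / 379000 m = 2.64×10⁻³ Pa/m
Geostrophic balance (pressure-gradient force = Coriolis force):
V_g = (1/(fρ)) |∂P/∂n| = 2.64×10⁻³ / (5.93×10⁻⁵ × 0.971) = 45.8 m/s

46 m/s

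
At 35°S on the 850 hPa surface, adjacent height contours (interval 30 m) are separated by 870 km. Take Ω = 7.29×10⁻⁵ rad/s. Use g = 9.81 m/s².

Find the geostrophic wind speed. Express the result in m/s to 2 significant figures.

Coriolis parameter at 35°S:
f = 2Ω sin φ = 2 × 7.29×10⁻⁵ × sin 35° = 8.36×10⁻⁵ s⁻¹
Height gradient: |∂Z/∂n| = 30 m / 870000 m = 3.45×10⁻⁵
On a pressure surface, geostrophic balance gives V_g = (g/f)|∂Z/∂n|:
V_g = 9.81 × 3.45×10⁻⁵ / 8.36×10⁻⁵ = 4.05 m/s

4.0 m/s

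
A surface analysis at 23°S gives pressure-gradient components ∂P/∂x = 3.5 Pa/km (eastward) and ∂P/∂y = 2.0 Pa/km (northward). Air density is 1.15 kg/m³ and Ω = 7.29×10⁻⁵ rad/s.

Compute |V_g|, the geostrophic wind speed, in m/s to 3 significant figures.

Coriolis parameter at 23°S:
f = 2Ω sin φ = 2 × 7.29×10⁻⁵ × sin 23° = 5.70×10⁻⁵ s⁻¹
In the Southern Hemisphere f is negative: f = −5.70×10⁻⁵ s⁻¹.
Component geostrophic relations (x east, y north):
u_g = −(1/(fρ)) ∂P/∂y,  v_g = (1/(fρ)) ∂P/∂x
u_g = −(2.0×10⁻³)/(−5.70×10⁻⁵ × 1.15) = 30.5 m/s;  v_g = (3.5×10⁻³)/(−5.70×10⁻⁵ × 1.15) = −53.4 m/s
|V_g| = √(u_g² + v_g²) = 61.5 m/s

61.5 m/s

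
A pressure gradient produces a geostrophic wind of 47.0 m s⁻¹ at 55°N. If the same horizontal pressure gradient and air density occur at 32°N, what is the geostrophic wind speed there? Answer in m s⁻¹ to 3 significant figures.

With the same pressure gradient and density, V_g ∝ 1/f ∝ 1/sin φ.
V₂ = V₁ · sin φ₁ / sin φ₂ = 47.0 × sin 55° / sin 32°
V₂ = 47.0 × 0.8192/0.5299 = 72.7 m s⁻¹

72.7 m s⁻¹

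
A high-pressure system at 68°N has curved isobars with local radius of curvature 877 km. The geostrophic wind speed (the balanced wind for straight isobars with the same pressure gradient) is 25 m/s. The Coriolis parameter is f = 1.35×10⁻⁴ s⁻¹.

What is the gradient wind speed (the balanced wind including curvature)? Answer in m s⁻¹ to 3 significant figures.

35.9 m s⁻¹

Around a high, pressure-gradient force acts outward with centrifugal, so Coriolis balances both:
fV = (1/ρ)|∂P/∂n| + V²/R  →  V² − fR·V + fR·V_g = 0
With fR = 1.35×10⁻⁴ × 877×10³ m = 118 m/s:
V = [fR − √((fR)² − 4 fR V_g)]/2 = [118 − √(118² − 4×118×25)]/2 = 35.9 m/s
Supergeostrophic (V > V_g = 25 m/s), as expected around a high.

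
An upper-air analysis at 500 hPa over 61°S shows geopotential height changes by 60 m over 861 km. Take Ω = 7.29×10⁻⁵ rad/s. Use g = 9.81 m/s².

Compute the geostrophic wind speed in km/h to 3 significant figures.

Coriolis parameter at 61°S:
f = 2Ω sin φ = 2 × 7.29×10⁻⁵ × sin 61° = 1.28×10⁻⁴ s⁻¹
Height gradient: |∂Z/∂n| = 60 m / 861000 m = 6.97×10⁻⁵
On a pressure surface, geostrophic balance gives V_g = (g/f)|∂Z/∂n|:
V_g = 9.81 × 6.97×10⁻⁵ / 1.28×10⁻⁴ = 5.36 m/s
Converting: 5.36 m/s × 3.6 = 19.3 km/h

19.3 km/h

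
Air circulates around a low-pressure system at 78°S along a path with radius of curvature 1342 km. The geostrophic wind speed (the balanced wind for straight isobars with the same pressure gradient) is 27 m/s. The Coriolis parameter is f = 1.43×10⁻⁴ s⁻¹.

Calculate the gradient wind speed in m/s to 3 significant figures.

24.0 m/s

Around a low, centrifugal force acts outward with Coriolis, so pressure-gradient force balances both:
(1/ρ)|∂P/∂n| = fV + V²/R  →  V² + fR·V − fR·V_g = 0
With fR = 1.43×10⁻⁴ × 1342×10³ m = 192 m/s:
V = [−fR + √((fR)² + 4 fR V_g)]/2 = [−192 + √(192² + 4×192×27)]/2 = 24 m/s
Subgeostrophic (V < V_g = 27 m/s), as expected around a low.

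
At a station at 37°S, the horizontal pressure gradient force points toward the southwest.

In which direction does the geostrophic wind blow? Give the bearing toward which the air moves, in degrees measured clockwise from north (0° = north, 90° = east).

135°

The pressure-gradient force points toward the southwest (bearing 225°).
Geostrophic balance: in the Southern Hemisphere the Coriolis force deflects motion to the left, so the geostrophic wind blows 90° to the left of the pressure-gradient force (low pressure on the right).
Rotating 225° by 90° counterclockwise gives 135° — the wind blows toward the southeast.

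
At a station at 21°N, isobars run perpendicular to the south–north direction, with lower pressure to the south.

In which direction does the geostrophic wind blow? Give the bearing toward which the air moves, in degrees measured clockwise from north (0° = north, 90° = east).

The pressure-gradient force points toward the south (bearing 180°).
Geostrophic balance: in the Northern Hemisphere the Coriolis force deflects motion to the right, so the geostrophic wind blows 90° to the right of the pressure-gradient force (low pressure on the left).
Rotating 180° by 90° clockwise gives 270° — the wind blows toward the west.

270°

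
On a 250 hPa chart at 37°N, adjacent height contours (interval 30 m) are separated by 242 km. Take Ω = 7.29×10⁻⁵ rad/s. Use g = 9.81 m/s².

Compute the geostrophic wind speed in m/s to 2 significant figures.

14 m/s

Coriolis parameter at 37°N:
f = 2Ω sin φ = 2 × 7.29×10⁻⁵ × sin 37° = 8.77×10⁻⁵ s⁻¹
Height gradient: |∂Z/∂n| = 30 m / 242000 m = 1.24×10⁻⁴
On a pressure surface, geostrophic balance gives V_g = (g/f)|∂Z/∂n|:
V_g = 9.81 × 1.24×10⁻⁴ / 8.77×10⁻⁵ = 13.9 m/s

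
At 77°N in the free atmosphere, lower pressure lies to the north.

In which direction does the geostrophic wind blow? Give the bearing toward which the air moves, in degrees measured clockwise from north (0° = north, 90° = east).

090°

The pressure-gradient force points toward the north (bearing 000°).
Geostrophic balance: in the Northern Hemisphere the Coriolis force deflects motion to the right, so the geostrophic wind blows 90° to the right of the pressure-gradient force (low pressure on the left).
Rotating 000° by 90° clockwise gives 090° — the wind blows toward the east.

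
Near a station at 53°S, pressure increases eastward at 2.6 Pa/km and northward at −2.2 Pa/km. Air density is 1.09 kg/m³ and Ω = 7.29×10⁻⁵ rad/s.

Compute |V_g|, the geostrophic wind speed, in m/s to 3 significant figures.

Coriolis parameter at 53°S:
f = 2Ω sin φ = 2 × 7.29×10⁻⁵ × sin 53° = 1.16×10⁻⁴ s⁻¹
In the Southern Hemisphere f is negative: f = −1.16×10⁻⁴ s⁻¹.
Component geostrophic relations (x east, y north):
u_g = −(1/(fρ)) ∂P/∂y,  v_g = (1/(fρ)) ∂P/∂x
u_g = −(−2.2×10⁻³)/(−1.16×10⁻⁴ × 1.09) = −17.3 m/s;  v_g = (2.6×10⁻³)/(−1.16×10⁻⁴ × 1.09) = −20.5 m/s
|V_g| = √(u_g² + v_g²) = 26.8 m/s

26.8 m/s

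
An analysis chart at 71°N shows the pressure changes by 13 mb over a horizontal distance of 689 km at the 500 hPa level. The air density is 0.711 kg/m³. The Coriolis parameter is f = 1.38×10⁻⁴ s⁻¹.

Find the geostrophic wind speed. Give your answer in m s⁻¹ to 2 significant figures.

19 m s⁻¹

Pressure gradient: |∂P/∂n| = 1300 Pa / 689000 m = 1.89×10⁻³ Pa/m
Geostrophic balance (pressure-gradient force = Coriolis force):
V_g = (1/(fρ)) |∂P/∂n| = 1.89×10⁻³ / (1.38×10⁻⁴ × 0.711) = 19.2 m/s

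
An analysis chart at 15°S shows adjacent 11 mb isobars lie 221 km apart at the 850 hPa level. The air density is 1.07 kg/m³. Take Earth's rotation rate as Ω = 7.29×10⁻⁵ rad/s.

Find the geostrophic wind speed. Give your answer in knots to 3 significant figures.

Coriolis parameter at 15°S:
f = 2Ω sin φ = 2 × 7.29×10⁻⁵ × sin 15° = 3.77×10⁻⁵ s⁻¹
Pressure gradient: |∂P/∂n| = 1100 Pa / 221000 m = 4.98×10⁻³ Pa/m
Geostrophic balance (pressure-gradient force = Coriolis force):
V_g = (1/(fρ)) |∂P/∂n| = 4.98×10⁻³ / (3.77×10⁻⁵ × 1.07) = 123 m/s
Converting: 123 m/s × 1.944 = 240 knots

240 knots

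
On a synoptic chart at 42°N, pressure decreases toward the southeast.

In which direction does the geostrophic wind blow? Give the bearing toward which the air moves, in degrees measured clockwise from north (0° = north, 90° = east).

225°

The pressure-gradient force points toward the southeast (bearing 135°).
Geostrophic balance: in the Northern Hemisphere the Coriolis force deflects motion to the right, so the geostrophic wind blows 90° to the right of the pressure-gradient force (low pressure on the left).
Rotating 135° by 90° clockwise gives 225° — the wind blows toward the southwest.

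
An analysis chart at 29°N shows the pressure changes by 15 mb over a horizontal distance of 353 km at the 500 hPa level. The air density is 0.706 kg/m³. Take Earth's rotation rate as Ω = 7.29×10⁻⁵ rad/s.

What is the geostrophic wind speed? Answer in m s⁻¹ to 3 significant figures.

85.1 m s⁻¹

Coriolis parameter at 29°N:
f = 2Ω sin φ = 2 × 7.29×10⁻⁵ × sin 29° = 7.07×10⁻⁵ s⁻¹
Pressure gradient: |∂P/∂n| = 1500 Pa / 353000 m = 4.25×10⁻³ Pa/m
Geostrophic balance (pressure-gradient force = Coriolis force):
V_g = (1/(fρ)) |∂P/∂n| = 4.25×10⁻³ / (7.07×10⁻⁵ × 0.706) = 85.1 m/s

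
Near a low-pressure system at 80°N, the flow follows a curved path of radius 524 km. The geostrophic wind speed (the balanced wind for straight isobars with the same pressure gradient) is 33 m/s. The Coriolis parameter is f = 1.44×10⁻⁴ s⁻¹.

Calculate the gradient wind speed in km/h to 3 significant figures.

Around a low, centrifugal force acts outward with Coriolis, so pressure-gradient force balances both:
(1/ρ)|∂P/∂n| = fV + V²/R  →  V² + fR·V − fR·V_g = 0
With fR = 1.44×10⁻⁴ × 524×10³ m = 75.5 m/s:
V = [−fR + √((fR)² + 4 fR V_g)]/2 = [−75.5 + √(75.5² + 4×75.5×33)]/2 = 24.8 m/s
Subgeostrophic (V < V_g = 33 m/s), as expected around a low.
Converting: 24.8 m/s × 3.6 = 89.4 km/h

89.4 km/h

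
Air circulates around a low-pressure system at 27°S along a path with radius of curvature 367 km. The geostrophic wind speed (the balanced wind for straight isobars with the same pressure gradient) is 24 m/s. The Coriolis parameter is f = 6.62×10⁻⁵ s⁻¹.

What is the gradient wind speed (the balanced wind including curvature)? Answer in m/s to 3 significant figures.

Around a low, centrifugal force acts outward with Coriolis, so pressure-gradient force balances both:
(1/ρ)|∂P/∂n| = fV + V²/R  →  V² + fR·V − fR·V_g = 0
With fR = 6.62×10⁻⁵ × 367×10³ m = 24.3 m/s:
V = [−fR + √((fR)² + 4 fR V_g)]/2 = [−24.3 + √(24.3² + 4×24.3×24)]/2 = 14.9 m/s
Subgeostrophic (V < V_g = 24 m/s), as expected around a low.

14.9 m/s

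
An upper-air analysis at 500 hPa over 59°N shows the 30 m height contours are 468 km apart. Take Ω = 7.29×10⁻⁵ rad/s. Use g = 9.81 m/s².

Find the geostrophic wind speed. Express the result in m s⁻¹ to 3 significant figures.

5.03 m s⁻¹

Coriolis parameter at 59°N:
f = 2Ω sin φ = 2 × 7.29×10⁻⁵ × sin 59° = 1.25×10⁻⁴ s⁻¹
Height gradient: |∂Z/∂n| = 30 m / 468000 m = 6.41×10⁻⁵
On a pressure surface, geostrophic balance gives V_g = (g/f)|∂Z/∂n|:
V_g = 9.81 × 6.41×10⁻⁵ / 1.25×10⁻⁴ = 5.03 m/s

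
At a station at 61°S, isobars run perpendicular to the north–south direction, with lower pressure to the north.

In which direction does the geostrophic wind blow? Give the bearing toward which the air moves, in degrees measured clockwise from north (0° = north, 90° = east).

The pressure-gradient force points toward the north (bearing 000°).
Geostrophic balance: in the Southern Hemisphere the Coriolis force deflects motion to the left, so the geostrophic wind blows 90° to the left of the pressure-gradient force (low pressure on the right).
Rotating 000° by 90° counterclockwise gives 270° — the wind blows toward the west.

270°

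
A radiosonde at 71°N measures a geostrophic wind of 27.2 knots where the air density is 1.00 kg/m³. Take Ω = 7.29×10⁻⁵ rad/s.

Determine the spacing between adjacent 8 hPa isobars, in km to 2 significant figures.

Coriolis parameter at 71°N:
f = 2Ω sin φ = 2 × 7.29×10⁻⁵ × sin 71° = 1.38×10⁻⁴ s⁻¹
Wind speed in SI: 27.2 knots = 14.0 m/s
Geostrophic balance rearranged: |∂P/∂n| = f ρ V_g
|∂P/∂n| = 1.38×10⁻⁴ × 1.00 × 14.0 = 1.93×10⁻³ Pa/m
Isobar spacing: Δn = ΔP/|∂P/∂n| = 800 Pa / 1.93×10⁻³ Pa/m = 414720 m ≈ 410 km

410 km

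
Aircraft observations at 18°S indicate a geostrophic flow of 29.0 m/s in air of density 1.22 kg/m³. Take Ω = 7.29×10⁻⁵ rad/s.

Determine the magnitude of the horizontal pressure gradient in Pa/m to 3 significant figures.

1.59×10⁻³ Pa/m

Coriolis parameter at 18°S:
f = 2Ω sin φ = 2 × 7.29×10⁻⁵ × sin 18° = 4.51×10⁻⁵ s⁻¹
Geostrophic balance rearranged: |∂P/∂n| = f ρ V_g
|∂P/∂n| = 4.51×10⁻⁵ × 1.22 × 29.0 = 1.59×10⁻³ Pa/m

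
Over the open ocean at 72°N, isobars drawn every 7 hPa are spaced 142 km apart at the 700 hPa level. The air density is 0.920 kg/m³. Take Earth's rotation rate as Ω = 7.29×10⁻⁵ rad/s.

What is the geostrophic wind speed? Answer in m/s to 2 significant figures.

Coriolis parameter at 72°N:
f = 2Ω sin φ = 2 × 7.29×10⁻⁵ × sin 72° = 1.39×10⁻⁴ s⁻¹
Pressure gradient: |∂P/∂n| = 700 Pa / 142000 m = 4.93×10⁻³ Pa/m
Geostrophic balance (pressure-gradient force = Coriolis force):
V_g = (1/(fρ)) |∂P/∂n| = 4.93×10⁻³ / (1.39×10⁻⁴ × 0.920) = 38.6 m/s

39 m/s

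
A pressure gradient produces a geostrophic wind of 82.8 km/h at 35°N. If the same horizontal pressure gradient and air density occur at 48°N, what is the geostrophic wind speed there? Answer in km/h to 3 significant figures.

With the same pressure gradient and density, V_g ∝ 1/f ∝ 1/sin φ.
V₂ = V₁ · sin φ₁ / sin φ₂ = 82.8 × sin 35° / sin 48°
V₂ = 82.8 × 0.5736/0.7431 = 63.9 km/h

63.9 km/h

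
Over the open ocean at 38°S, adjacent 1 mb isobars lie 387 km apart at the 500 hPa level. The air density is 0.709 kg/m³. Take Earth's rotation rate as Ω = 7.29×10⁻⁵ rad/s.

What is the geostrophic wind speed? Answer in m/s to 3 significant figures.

Coriolis parameter at 38°S:
f = 2Ω sin φ = 2 × 7.29×10⁻⁵ × sin 38° = 8.98×10⁻⁵ s⁻¹
Pressure gradient: |∂P/∂n| = 100 Pa / 387000 m = 2.58×10⁻⁴ Pa/m
Geostrophic balance (pressure-gradient force = Coriolis force):
V_g = (1/(fρ)) |∂P/∂n| = 2.58×10⁻⁴ / (8.98×10⁻⁵ × 0.709) = 4.06 m/s

4.06 m/s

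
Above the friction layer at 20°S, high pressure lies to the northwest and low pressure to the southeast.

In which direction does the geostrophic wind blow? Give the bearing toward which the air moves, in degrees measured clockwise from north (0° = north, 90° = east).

045°

The pressure-gradient force points toward the southeast (bearing 135°).
Geostrophic balance: in the Southern Hemisphere the Coriolis force deflects motion to the left, so the geostrophic wind blows 90° to the left of the pressure-gradient force (low pressure on the right).
Rotating 135° by 90° counterclockwise gives 045° — the wind blows toward the northeast.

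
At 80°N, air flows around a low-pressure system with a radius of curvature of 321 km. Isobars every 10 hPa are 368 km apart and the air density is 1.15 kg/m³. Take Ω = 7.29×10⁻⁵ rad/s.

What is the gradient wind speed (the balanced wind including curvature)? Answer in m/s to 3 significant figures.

12.9 m/s

Coriolis parameter at 80°N:
f = 2Ω sin φ = 2 × 7.29×10⁻⁵ × sin 80° = 1.44×10⁻⁴ s⁻¹
Pressure gradient: |∂P/∂n| = 1000 Pa / 368000 m = 2.72×10⁻³ Pa/m
Geostrophic speed: V_g = |∂P/∂n|/(fρ) = 2.72×10⁻³/(1.44×10⁻⁴ × 1.15) = 16.5 m/s
Around a low, centrifugal force acts outward with Coriolis, so pressure-gradient force balances both:
(1/ρ)|∂P/∂n| = fV + V²/R  →  V² + fR·V − fR·V_g = 0
With fR = 1.44×10⁻⁴ × 321×10³ m = 46.1 m/s:
V = [−fR + √((fR)² + 4 fR V_g)]/2 = [−46.1 + √(46.1² + 4×46.1×16.5)]/2 = 12.9 m/s
Subgeostrophic (V < V_g = 16.5 m/s), as expected around a low.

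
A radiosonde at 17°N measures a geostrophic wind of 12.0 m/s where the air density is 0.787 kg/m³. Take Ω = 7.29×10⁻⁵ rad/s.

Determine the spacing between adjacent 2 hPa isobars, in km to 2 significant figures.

Coriolis parameter at 17°N:
f = 2Ω sin φ = 2 × 7.29×10⁻⁵ × sin 17° = 4.26×10⁻⁵ s⁻¹
Geostrophic balance rearranged: |∂P/∂n| = f ρ V_g
|∂P/∂n| = 4.26×10⁻⁵ × 0.787 × 12.0 = 4.03×10⁻⁴ Pa/m
Isobar spacing: Δn = ΔP/|∂P/∂n| = 200 Pa / 4.03×10⁻⁴ Pa/m = 496800 m ≈ 500 km

500 km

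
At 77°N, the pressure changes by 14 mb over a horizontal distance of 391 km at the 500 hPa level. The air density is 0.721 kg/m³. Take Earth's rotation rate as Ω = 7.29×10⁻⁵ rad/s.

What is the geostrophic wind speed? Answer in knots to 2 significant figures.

68 knots

Coriolis parameter at 77°N:
f = 2Ω sin φ = 2 × 7.29×10⁻⁵ × sin 77° = 1.42×10⁻⁴ s⁻¹
Pressure gradient: |∂P/∂n| = 1400 Pa / 391000 m = 3.58×10⁻³ Pa/m
Geostrophic balance (pressure-gradient force = Coriolis force):
V_g = (1/(fρ)) |∂P/∂n| = 3.58×10⁻³ / (1.42×10⁻⁴ × 0.721) = 35.0 m/s
Converting: 35.0 m/s × 1.944 = 68 knots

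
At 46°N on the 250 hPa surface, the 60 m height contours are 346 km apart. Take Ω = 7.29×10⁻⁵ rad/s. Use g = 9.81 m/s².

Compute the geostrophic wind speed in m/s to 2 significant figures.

Coriolis parameter at 46°N:
f = 2Ω sin φ = 2 × 7.29×10⁻⁵ × sin 46° = 1.05×10⁻⁴ s⁻¹
Height gradient: |∂Z/∂n| = 60 m / 346000 m = 1.73×10⁻⁴
On a pressure surface, geostrophic balance gives V_g = (g/f)|∂Z/∂n|:
V_g = 9.81 × 1.73×10⁻⁴ / 1.05×10⁻⁴ = 16.2 m/s

16 m/s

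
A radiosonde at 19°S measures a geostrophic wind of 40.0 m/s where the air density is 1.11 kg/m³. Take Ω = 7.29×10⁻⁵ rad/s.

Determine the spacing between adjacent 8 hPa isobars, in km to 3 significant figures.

Coriolis parameter at 19°S:
f = 2Ω sin φ = 2 × 7.29×10⁻⁵ × sin 19° = 4.75×10⁻⁵ s⁻¹
Geostrophic balance rearranged: |∂P/∂n| = f ρ V_g
|∂P/∂n| = 4.75×10⁻⁵ × 1.11 × 40.0 = 2.11×10⁻³ Pa/m
Isobar spacing: Δn = ΔP/|∂P/∂n| = 800 Pa / 2.11×10⁻³ Pa/m = 379584 m ≈ 380 km

380 km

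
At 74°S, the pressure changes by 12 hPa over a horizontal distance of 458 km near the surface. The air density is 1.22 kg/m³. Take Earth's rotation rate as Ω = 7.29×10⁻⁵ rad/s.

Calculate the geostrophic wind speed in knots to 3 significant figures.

Coriolis parameter at 74°S:
f = 2Ω sin φ = 2 × 7.29×10⁻⁵ × sin 74° = 1.40×10⁻⁴ s⁻¹
Pressure gradient: |∂P/∂n| = 1200 Pa / 458000 m = 2.62×10⁻³ Pa/m
Geostrophic balance (pressure-gradient force = Coriolis force):
V_g = (1/(fρ)) |∂P/∂n| = 2.62×10⁻³ / (1.40×10⁻⁴ × 1.22) = 15.3 m/s
Converting: 15.3 m/s × 1.944 = 29.8 knots

29.8 knots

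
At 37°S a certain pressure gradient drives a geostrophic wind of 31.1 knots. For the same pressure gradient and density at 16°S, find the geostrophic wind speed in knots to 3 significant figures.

With the same pressure gradient and density, V_g ∝ 1/f ∝ 1/sin φ.
V₂ = V₁ · sin φ₁ / sin φ₂ = 31.1 × sin 37° / sin 16°
V₂ = 31.1 × 0.6018/0.2756 = 67.9 knots

67.9 knots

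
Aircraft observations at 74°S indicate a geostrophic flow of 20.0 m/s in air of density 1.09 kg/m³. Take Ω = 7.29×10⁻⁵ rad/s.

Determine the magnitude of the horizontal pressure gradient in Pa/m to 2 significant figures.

Coriolis parameter at 74°S:
f = 2Ω sin φ = 2 × 7.29×10⁻⁵ × sin 74° = 1.40×10⁻⁴ s⁻¹
Geostrophic balance rearranged: |∂P/∂n| = f ρ V_g
|∂P/∂n| = 1.40×10⁻⁴ × 1.09 × 20.0 = 3.06×10⁻³ Pa/m

3.1×10⁻³ Pa/m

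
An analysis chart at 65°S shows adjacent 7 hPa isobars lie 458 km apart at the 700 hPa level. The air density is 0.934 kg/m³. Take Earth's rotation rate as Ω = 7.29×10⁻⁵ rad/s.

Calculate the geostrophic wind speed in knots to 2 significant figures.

24 knots

Coriolis parameter at 65°S:
f = 2Ω sin φ = 2 × 7.29×10⁻⁵ × sin 65° = 1.32×10⁻⁴ s⁻¹
Pressure gradient: |∂P/∂n| = 700 Pa / 458000 m = 1.53×10⁻³ Pa/m
Geostrophic balance (pressure-gradient force = Coriolis force):
V_g = (1/(fρ)) |∂P/∂n| = 1.53×10⁻³ / (1.32×10⁻⁴ × 0.934) = 12.4 m/s
Converting: 12.4 m/s × 1.944 = 24 knots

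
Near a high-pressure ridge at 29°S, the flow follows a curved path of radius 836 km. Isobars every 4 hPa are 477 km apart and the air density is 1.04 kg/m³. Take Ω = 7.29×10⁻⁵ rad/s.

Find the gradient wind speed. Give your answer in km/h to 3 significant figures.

55.6 km/h

Coriolis parameter at 29°S:
f = 2Ω sin φ = 2 × 7.29×10⁻⁵ × sin 29° = 7.07×10⁻⁵ s⁻¹
Pressure gradient: |∂P/∂n| = 400 Pa / 477000 m = 8.39×10⁻⁴ Pa/m
Geostrophic speed: V_g = |∂P/∂n|/(fρ) = 8.39×10⁻⁴/(7.07×10⁻⁵ × 1.04) = 11.4 m/s
Around a high, pressure-gradient force acts outward with centrifugal, so Coriolis balances both:
fV = (1/ρ)|∂P/∂n| + V²/R  →  V² − fR·V + fR·V_g = 0
With fR = 7.07×10⁻⁵ × 836×10³ m = 59.1 m/s:
V = [fR − √((fR)² − 4 fR V_g)]/2 = [59.1 − √(59.1² − 4×59.1×11.4)]/2 = 15.4 m/s
Supergeostrophic (V > V_g = 11.4 m/s), as expected around a high.
Converting: 15.4 m/s × 3.6 = 55.6 km/h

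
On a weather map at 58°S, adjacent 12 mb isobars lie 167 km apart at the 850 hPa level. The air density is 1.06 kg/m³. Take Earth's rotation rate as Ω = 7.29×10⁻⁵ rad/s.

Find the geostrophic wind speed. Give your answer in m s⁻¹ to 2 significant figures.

55 m s⁻¹

Coriolis parameter at 58°S:
f = 2Ω sin φ = 2 × 7.29×10⁻⁵ × sin 58° = 1.24×10⁻⁴ s⁻¹
Pressure gradient: |∂P/∂n| = 1200 Pa / 167000 m = 7.19×10⁻³ Pa/m
Geostrophic balance (pressure-gradient force = Coriolis force):
V_g = (1/(fρ)) |∂P/∂n| = 7.19×10⁻³ / (1.24×10⁻⁴ × 1.06) = 54.8 m/s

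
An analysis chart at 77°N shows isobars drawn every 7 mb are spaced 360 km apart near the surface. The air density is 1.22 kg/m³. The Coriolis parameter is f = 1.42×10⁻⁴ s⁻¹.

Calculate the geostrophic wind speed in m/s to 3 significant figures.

Pressure gradient: |∂P/∂n| = 700 Pa / 360000 m = 1.94×10⁻³ Pa/m
Geostrophic balance (pressure-gradient force = Coriolis force):
V_g = (1/(fρ)) |∂P/∂n| = 1.94×10⁻³ / (1.42×10⁻⁴ × 1.22) = 11.2 m/s

11.2 m/s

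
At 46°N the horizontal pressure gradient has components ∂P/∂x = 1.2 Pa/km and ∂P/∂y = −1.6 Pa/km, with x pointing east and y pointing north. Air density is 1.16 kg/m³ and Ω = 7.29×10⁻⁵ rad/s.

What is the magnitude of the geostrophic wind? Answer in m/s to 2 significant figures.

Coriolis parameter at 46°N:
f = 2Ω sin φ = 2 × 7.29×10⁻⁵ × sin 46° = 1.05×10⁻⁴ s⁻¹
Component geostrophic relations (x east, y north):
u_g = −(1/(fρ)) ∂P/∂y,  v_g = (1/(fρ)) ∂P/∂x
u_g = −(−1.6×10⁻³)/(1.05×10⁻⁴ × 1.16) = 13.2 m/s;  v_g = (1.2×10⁻³)/(1.05×10⁻⁴ × 1.16) = 9.86 m/s
|V_g| = √(u_g² + v_g²) = 16.4 m/s

16 m/s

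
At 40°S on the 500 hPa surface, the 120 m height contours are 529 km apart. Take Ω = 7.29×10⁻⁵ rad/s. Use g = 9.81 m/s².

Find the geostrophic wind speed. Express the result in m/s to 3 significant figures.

Coriolis parameter at 40°S:
f = 2Ω sin φ = 2 × 7.29×10⁻⁵ × sin 40° = 9.37×10⁻⁵ s⁻¹
Height gradient: |∂Z/∂n| = 120 m / 529000 m = 2.27×10⁻⁴
On a pressure surface, geostrophic balance gives V_g = (g/f)|∂Z/∂n|:
V_g = 9.81 × 2.27×10⁻⁴ / 9.37×10⁻⁵ = 23.7 m/s

23.7 m/s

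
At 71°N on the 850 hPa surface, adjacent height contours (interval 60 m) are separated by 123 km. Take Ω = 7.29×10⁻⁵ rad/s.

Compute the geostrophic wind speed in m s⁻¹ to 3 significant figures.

34.7 m s⁻¹

Coriolis parameter at 71°N:
f = 2Ω sin φ = 2 × 7.29×10⁻⁵ × sin 71° = 1.38×10⁻⁴ s⁻¹
Height gradient: |∂Z/∂n| = 60 m / 123000 m = 4.88×10⁻⁴
On a pressure surface, geostrophic balance gives V_g = (g/f)|∂Z/∂n|:
V_g = 9.81 × 4.88×10⁻⁴ / 1.38×10⁻⁴ = 34.7 m/s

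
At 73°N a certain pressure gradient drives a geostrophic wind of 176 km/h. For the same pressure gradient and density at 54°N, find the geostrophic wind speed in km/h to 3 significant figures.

With the same pressure gradient and density, V_g ∝ 1/f ∝ 1/sin φ.
V₂ = V₁ · sin φ₁ / sin φ₂ = 176 × sin 73° / sin 54°
V₂ = 176 × 0.9563/0.8090 = 208 km/h

208 km/h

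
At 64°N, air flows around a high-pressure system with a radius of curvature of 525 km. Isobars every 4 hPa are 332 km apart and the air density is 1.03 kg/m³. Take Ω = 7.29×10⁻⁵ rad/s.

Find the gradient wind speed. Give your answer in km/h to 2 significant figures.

Coriolis parameter at 64°N:
f = 2Ω sin φ = 2 × 7.29×10⁻⁵ × sin 64° = 1.31×10⁻⁴ s⁻¹
Pressure gradient: |∂P/∂n| = 400 Pa / 332000 m = 1.20×10⁻³ Pa/m
Geostrophic speed: V_g = |∂P/∂n|/(fρ) = 1.20×10⁻³/(1.31×10⁻⁴ × 1.03) = 8.93 m/s
Around a high, pressure-gradient force acts outward with centrifugal, so Coriolis balances both:
fV = (1/ρ)|∂P/∂n| + V²/R  →  V² − fR·V + fR·V_g = 0
With fR = 1.31×10⁻⁴ × 525×10³ m = 68.8 m/s:
V = [fR − √((fR)² − 4 fR V_g)]/2 = [68.8 − √(68.8² − 4×68.8×8.93)]/2 = 10.5 m/s
Supergeostrophic (V > V_g = 8.93 m/s), as expected around a high.
Converting: 10.5 m/s × 3.6 = 38 km/h

38 km/h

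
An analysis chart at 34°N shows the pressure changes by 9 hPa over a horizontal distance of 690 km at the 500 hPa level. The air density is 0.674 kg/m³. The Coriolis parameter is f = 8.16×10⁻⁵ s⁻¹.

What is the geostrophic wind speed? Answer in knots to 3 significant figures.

46.1 knots

Pressure gradient: |∂P/∂n| = 900 Pa / 690000 m = 1.30×10⁻³ Pa/m
Geostrophic balance (pressure-gradient force = Coriolis force):
V_g = (1/(fρ)) |∂P/∂n| = 1.30×10⁻³ / (8.16×10⁻⁵ × 0.674) = 23.7 m/s
Converting: 23.7 m/s × 1.944 = 46.1 knots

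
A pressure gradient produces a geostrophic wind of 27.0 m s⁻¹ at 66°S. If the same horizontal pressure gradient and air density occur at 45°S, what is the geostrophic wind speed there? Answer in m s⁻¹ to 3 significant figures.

With the same pressure gradient and density, V_g ∝ 1/f ∝ 1/sin φ.
V₂ = V₁ · sin φ₁ / sin φ₂ = 27.0 × sin 66° / sin 45°
V₂ = 27.0 × 0.9135/0.7071 = 34.9 m s⁻¹

34.9 m s⁻¹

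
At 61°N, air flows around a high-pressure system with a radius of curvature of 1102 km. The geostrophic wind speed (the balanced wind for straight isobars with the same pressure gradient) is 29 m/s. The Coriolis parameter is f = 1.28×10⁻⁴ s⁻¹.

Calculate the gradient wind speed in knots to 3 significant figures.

79.3 knots

Around a high, pressure-gradient force acts outward with centrifugal, so Coriolis balances both:
fV = (1/ρ)|∂P/∂n| + V²/R  →  V² − fR·V + fR·V_g = 0
With fR = 1.28×10⁻⁴ × 1102×10³ m = 141 m/s:
V = [fR − √((fR)² − 4 fR V_g)]/2 = [141 − √(141² − 4×141×29)]/2 = 40.8 m/s
Supergeostrophic (V > V_g = 29 m/s), as expected around a high.
Converting: 40.8 m/s × 1.944 = 79.3 knots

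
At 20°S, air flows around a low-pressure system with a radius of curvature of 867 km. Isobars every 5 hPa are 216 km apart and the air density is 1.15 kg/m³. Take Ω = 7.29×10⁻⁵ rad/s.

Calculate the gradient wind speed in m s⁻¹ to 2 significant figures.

Coriolis parameter at 20°S:
f = 2Ω sin φ = 2 × 7.29×10⁻⁵ × sin 20° = 4.99×10⁻⁵ s⁻¹
Pressure gradient: |∂P/∂n| = 500 Pa / 216000 m = 2.31×10⁻³ Pa/m
Geostrophic speed: V_g = |∂P/∂n|/(fρ) = 2.31×10⁻³/(4.99×10⁻⁵ × 1.15) = 40.4 m/s
Around a low, centrifugal force acts outward with Coriolis, so pressure-gradient force balances both:
(1/ρ)|∂P/∂n| = fV + V²/R  →  V² + fR·V − fR·V_g = 0
With fR = 4.99×10⁻⁵ × 867×10³ m = 43.2 m/s:
V = [−fR + √((fR)² + 4 fR V_g)]/2 = [−43.2 + √(43.2² + 4×43.2×40.4)]/2 = 25.4 m/s
Subgeostrophic (V < V_g = 40.4 m/s), as expected around a low.

25 m s⁻¹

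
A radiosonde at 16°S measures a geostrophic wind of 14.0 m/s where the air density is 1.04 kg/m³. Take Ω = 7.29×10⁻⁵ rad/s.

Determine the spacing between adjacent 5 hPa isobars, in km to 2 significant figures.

850 km

Coriolis parameter at 16°S:
f = 2Ω sin φ = 2 × 7.29×10⁻⁵ × sin 16° = 4.02×10⁻⁵ s⁻¹
Geostrophic balance rearranged: |∂P/∂n| = f ρ V_g
|∂P/∂n| = 4.02×10⁻⁵ × 1.04 × 14.0 = 5.85×10⁻⁴ Pa/m
Isobar spacing: Δn = ΔP/|∂P/∂n| = 500 Pa / 5.85×10⁻⁴ Pa/m = 854502 m ≈ 850 km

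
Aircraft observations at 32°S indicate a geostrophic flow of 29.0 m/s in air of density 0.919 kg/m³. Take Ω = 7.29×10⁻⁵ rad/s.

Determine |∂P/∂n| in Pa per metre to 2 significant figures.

2.1×10⁻³ Pa/m

Coriolis parameter at 32°S:
f = 2Ω sin φ = 2 × 7.29×10⁻⁵ × sin 32° = 7.73×10⁻⁵ s⁻¹
Geostrophic balance rearranged: |∂P/∂n| = f ρ V_g
|∂P/∂n| = 7.73×10⁻⁵ × 0.919 × 29.0 = 2.06×10⁻³ Pa/m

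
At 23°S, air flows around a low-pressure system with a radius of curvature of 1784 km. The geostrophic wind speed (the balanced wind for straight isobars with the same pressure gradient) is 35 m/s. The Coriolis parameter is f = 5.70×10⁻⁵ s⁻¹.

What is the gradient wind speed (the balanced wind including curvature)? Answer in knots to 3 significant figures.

Around a low, centrifugal force acts outward with Coriolis, so pressure-gradient force balances both:
(1/ρ)|∂P/∂n| = fV + V²/R  →  V² + fR·V − fR·V_g = 0
With fR = 5.70×10⁻⁵ × 1784×10³ m = 102 m/s:
V = [−fR + √((fR)² + 4 fR V_g)]/2 = [−102 + √(102² + 4×102×35)]/2 = 27.5 m/s
Subgeostrophic (V < V_g = 35 m/s), as expected around a low.
Converting: 27.5 m/s × 1.944 = 53.5 knots

53.5 knots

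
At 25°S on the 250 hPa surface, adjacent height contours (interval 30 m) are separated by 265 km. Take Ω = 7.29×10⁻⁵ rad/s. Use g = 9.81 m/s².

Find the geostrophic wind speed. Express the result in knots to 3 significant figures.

35.0 knots

Coriolis parameter at 25°S:
f = 2Ω sin φ = 2 × 7.29×10⁻⁵ × sin 25° = 6.16×10⁻⁵ s⁻¹
Height gradient: |∂Z/∂n| = 30 m / 265000 m = 1.13×10⁻⁴
On a pressure surface, geostrophic balance gives V_g = (g/f)|∂Z/∂n|:
V_g = 9.81 × 1.13×10⁻⁴ / 6.16×10⁻⁵ = 18.0 m/s
Converting: 18.0 m/s × 1.944 = 35.0 knots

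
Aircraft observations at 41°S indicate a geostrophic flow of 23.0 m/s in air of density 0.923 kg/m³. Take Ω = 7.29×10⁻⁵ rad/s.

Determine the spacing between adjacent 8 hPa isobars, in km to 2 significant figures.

390 km

Coriolis parameter at 41°S:
f = 2Ω sin φ = 2 × 7.29×10⁻⁵ × sin 41° = 9.57×10⁻⁵ s⁻¹
Geostrophic balance rearranged: |∂P/∂n| = f ρ V_g
|∂P/∂n| = 9.57×10⁻⁵ × 0.923 × 23.0 = 2.03×10⁻³ Pa/m
Isobar spacing: Δn = ΔP/|∂P/∂n| = 800 Pa / 2.03×10⁻³ Pa/m = 393967 m ≈ 390 km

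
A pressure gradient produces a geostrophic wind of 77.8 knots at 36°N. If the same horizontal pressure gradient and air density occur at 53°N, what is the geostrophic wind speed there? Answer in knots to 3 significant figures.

With the same pressure gradient and density, V_g ∝ 1/f ∝ 1/sin φ.
V₂ = V₁ · sin φ₁ / sin φ₂ = 77.8 × sin 36° / sin 53°
V₂ = 77.8 × 0.5878/0.7986 = 57.3 knots

57.3 knots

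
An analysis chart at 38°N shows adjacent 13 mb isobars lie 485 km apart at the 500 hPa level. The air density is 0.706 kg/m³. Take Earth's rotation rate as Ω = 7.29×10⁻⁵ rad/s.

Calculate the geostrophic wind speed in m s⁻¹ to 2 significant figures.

Coriolis parameter at 38°N:
f = 2Ω sin φ = 2 × 7.29×10⁻⁵ × sin 38° = 8.98×10⁻⁵ s⁻¹
Pressure gradient: |∂P/∂n| = 1300 Pa / 485000 m = 2.68×10⁻³ Pa/m
Geostrophic balance (pressure-gradient force = Coriolis force):
V_g = (1/(fρ)) |∂P/∂n| = 2.68×10⁻³ / (8.98×10⁻⁵ × 0.706) = 42.3 m/s

42 m s⁻¹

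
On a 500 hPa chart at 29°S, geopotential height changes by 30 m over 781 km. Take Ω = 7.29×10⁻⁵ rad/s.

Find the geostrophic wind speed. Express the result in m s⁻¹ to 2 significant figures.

5.3 m s⁻¹

Coriolis parameter at 29°S:
f = 2Ω sin φ = 2 × 7.29×10⁻⁵ × sin 29° = 7.07×10⁻⁵ s⁻¹
Height gradient: |∂Z/∂n| = 30 m / 781000 m = 3.84×10⁻⁵
On a pressure surface, geostrophic balance gives V_g = (g/f)|∂Z/∂n|:
V_g = 9.81 × 3.84×10⁻⁵ / 7.07×10⁻⁵ = 5.33 m/s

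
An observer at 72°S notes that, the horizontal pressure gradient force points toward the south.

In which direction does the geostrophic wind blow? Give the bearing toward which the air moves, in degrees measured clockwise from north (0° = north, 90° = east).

The pressure-gradient force points toward the south (bearing 180°).
Geostrophic balance: in the Southern Hemisphere the Coriolis force deflects motion to the left, so the geostrophic wind blows 90° to the left of the pressure-gradient force (low pressure on the right).
Rotating 180° by 90° counterclockwise gives 090° — the wind blows toward the east.

090°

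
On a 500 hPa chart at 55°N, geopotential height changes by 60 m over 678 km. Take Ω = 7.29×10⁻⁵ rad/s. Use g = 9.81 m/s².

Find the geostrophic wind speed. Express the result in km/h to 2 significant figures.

Coriolis parameter at 55°N:
f = 2Ω sin φ = 2 × 7.29×10⁻⁵ × sin 55° = 1.19×10⁻⁴ s⁻¹
Height gradient: |∂Z/∂n| = 60 m / 678000 m = 8.85×10⁻⁵
On a pressure surface, geostrophic balance gives V_g = (g/f)|∂Z/∂n|:
V_g = 9.81 × 8.85×10⁻⁵ / 1.19×10⁻⁴ = 7.27 m/s
Converting: 7.27 m/s × 3.6 = 26 km/h

26 km/h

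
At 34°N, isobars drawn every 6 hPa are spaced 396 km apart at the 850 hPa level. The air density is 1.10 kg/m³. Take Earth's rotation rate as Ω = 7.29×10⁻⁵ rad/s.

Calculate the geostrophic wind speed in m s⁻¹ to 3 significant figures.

16.9 m s⁻¹

Coriolis parameter at 34°N:
f = 2Ω sin φ = 2 × 7.29×10⁻⁵ × sin 34° = 8.15×10⁻⁵ s⁻¹
Pressure gradient: |∂P/∂n| = 600 Pa / 396000 m = 1.52×10⁻³ Pa/m
Geostrophic balance (pressure-gradient force = Coriolis force):
V_g = (1/(fρ)) |∂P/∂n| = 1.52×10⁻³ / (8.15×10⁻⁵ × 1.10) = 16.9 m/s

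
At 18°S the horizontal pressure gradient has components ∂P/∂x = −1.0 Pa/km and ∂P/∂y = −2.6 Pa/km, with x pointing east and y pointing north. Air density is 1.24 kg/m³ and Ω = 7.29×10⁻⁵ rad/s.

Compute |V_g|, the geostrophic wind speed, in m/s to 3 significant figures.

Coriolis parameter at 18°S:
f = 2Ω sin φ = 2 × 7.29×10⁻⁵ × sin 18° = 4.51×10⁻⁵ s⁻¹
In the Southern Hemisphere f is negative: f = −4.51×10⁻⁵ s⁻¹.
Component geostrophic relations (x east, y north):
u_g = −(1/(fρ)) ∂P/∂y,  v_g = (1/(fρ)) ∂P/∂x
u_g = −(−2.6×10⁻³)/(−4.51×10⁻⁵ × 1.24) = −46.5 m/s;  v_g = (−1.0×10⁻³)/(−4.51×10⁻⁵ × 1.24) = 17.9 m/s
|V_g| = √(u_g² + v_g²) = 49.9 m/s

49.9 m/s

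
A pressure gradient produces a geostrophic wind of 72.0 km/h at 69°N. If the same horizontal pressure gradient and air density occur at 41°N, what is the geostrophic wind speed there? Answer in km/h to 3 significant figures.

With the same pressure gradient and density, V_g ∝ 1/f ∝ 1/sin φ.
V₂ = V₁ · sin φ₁ / sin φ₂ = 72.0 × sin 69° / sin 41°
V₂ = 72.0 × 0.9336/0.6561 = 102 km/h

102 km/h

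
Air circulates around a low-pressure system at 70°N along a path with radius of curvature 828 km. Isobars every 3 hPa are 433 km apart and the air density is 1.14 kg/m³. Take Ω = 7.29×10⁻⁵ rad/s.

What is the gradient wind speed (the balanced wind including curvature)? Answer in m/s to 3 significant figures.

4.27 m/s

Coriolis parameter at 70°N:
f = 2Ω sin φ = 2 × 7.29×10⁻⁵ × sin 70° = 1.37×10⁻⁴ s⁻¹
Pressure gradient: |∂P/∂n| = 300 Pa / 433000 m = 6.93×10⁻⁴ Pa/m
Geostrophic speed: V_g = |∂P/∂n|/(fρ) = 6.93×10⁻⁴/(1.37×10⁻⁴ × 1.14) = 4.44 m/s
Around a low, centrifugal force acts outward with Coriolis, so pressure-gradient force balances both:
(1/ρ)|∂P/∂n| = fV + V²/R  →  V² + fR·V − fR·V_g = 0
With fR = 1.37×10⁻⁴ × 828×10³ m = 113 m/s:
V = [−fR + √((fR)² + 4 fR V_g)]/2 = [−113 + √(113² + 4×113×4.44)]/2 = 4.27 m/s
Subgeostrophic (V < V_g = 4.44 m/s), as expected around a low.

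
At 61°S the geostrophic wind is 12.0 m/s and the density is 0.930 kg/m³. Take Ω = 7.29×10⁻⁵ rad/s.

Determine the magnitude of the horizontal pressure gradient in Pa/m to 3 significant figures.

Coriolis parameter at 61°S:
f = 2Ω sin φ = 2 × 7.29×10⁻⁵ × sin 61° = 1.28×10⁻⁴ s⁻¹
Geostrophic balance rearranged: |∂P/∂n| = f ρ V_g
|∂P/∂n| = 1.28×10⁻⁴ × 0.930 × 12.0 = 1.42×10⁻³ Pa/m

1.42×10⁻³ Pa/m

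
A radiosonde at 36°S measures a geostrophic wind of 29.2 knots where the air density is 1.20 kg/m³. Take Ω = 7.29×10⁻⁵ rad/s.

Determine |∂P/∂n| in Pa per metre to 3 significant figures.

1.54×10⁻³ Pa/m

Coriolis parameter at 36°S:
f = 2Ω sin φ = 2 × 7.29×10⁻⁵ × sin 36° = 8.57×10⁻⁵ s⁻¹
Wind speed in SI: 29.2 knots = 15.0 m/s
Geostrophic balance rearranged: |∂P/∂n| = f ρ V_g
|∂P/∂n| = 8.57×10⁻⁵ × 1.20 × 15.0 = 1.54×10⁻³ Pa/m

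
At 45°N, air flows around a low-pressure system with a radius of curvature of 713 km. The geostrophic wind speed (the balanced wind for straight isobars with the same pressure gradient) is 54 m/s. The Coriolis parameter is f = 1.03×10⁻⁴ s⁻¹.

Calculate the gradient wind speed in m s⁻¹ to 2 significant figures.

Around a low, centrifugal force acts outward with Coriolis, so pressure-gradient force balances both:
(1/ρ)|∂P/∂n| = fV + V²/R  →  V² + fR·V − fR·V_g = 0
With fR = 1.03×10⁻⁴ × 713×10³ m = 73.4 m/s:
V = [−fR + √((fR)² + 4 fR V_g)]/2 = [−73.4 + √(73.4² + 4×73.4×54)]/2 = 36.2 m/s
Subgeostrophic (V < V_g = 54 m/s), as expected around a low.

36 m s⁻¹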